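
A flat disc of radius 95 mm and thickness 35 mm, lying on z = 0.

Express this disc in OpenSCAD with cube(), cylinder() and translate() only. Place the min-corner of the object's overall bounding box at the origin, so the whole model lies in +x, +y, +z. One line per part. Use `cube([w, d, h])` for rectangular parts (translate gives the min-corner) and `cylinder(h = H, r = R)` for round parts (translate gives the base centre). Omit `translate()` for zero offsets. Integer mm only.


translate([95, 95, 0]) cylinder(h = 35, r = 95);


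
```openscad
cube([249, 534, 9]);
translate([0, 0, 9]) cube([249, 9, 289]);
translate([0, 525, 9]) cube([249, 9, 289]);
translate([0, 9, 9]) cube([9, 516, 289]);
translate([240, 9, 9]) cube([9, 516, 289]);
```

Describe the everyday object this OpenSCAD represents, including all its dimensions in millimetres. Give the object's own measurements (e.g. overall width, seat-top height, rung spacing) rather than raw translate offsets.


An open-topped rectangular box: outside dimensions 249×534×298 mm, with a uniform wall and base thickness of 9 mm. The base is a full 249×534 slab on the floor; four walls sit on top of the base. The front and back walls (the −y and +y sides) span the full width; the two side walls fit between them.


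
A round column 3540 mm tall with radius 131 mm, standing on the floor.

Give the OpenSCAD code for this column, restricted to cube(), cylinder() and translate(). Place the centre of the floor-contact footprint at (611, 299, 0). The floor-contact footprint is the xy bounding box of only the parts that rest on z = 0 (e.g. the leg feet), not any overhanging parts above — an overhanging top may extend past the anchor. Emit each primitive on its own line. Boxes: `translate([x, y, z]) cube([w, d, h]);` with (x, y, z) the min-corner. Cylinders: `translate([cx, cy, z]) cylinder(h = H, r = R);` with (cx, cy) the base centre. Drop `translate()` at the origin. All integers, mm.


translate([611, 299, 0]) cylinder(h = 3540, r = 131);


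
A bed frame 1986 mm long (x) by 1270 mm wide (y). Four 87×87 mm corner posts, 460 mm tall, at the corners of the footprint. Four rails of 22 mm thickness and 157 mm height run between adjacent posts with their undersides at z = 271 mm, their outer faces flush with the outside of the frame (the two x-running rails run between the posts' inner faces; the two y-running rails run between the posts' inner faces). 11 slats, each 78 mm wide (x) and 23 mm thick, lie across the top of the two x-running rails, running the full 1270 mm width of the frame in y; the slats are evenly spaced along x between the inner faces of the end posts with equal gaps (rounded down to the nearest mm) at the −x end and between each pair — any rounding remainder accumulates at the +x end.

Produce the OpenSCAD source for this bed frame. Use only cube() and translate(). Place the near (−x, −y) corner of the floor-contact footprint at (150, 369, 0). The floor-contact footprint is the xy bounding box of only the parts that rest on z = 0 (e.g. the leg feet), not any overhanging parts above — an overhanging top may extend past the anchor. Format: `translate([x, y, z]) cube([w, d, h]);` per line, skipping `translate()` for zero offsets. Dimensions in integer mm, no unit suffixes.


translate([150, 369, 0]) cube([87, 87, 460]);
translate([150, 1552, 0]) cube([87, 87, 460]);
translate([2049, 369, 0]) cube([87, 87, 460]);
translate([2049, 1552, 0]) cube([87, 87, 460]);
translate([237, 369, 271]) cube([1812, 22, 157]);
translate([237, 1617, 271]) cube([1812, 22, 157]);
translate([150, 456, 271]) cube([22, 1096, 157]);
translate([2114, 456, 271]) cube([22, 1096, 157]);
translate([316, 369, 428]) cube([78, 1270, 23]);
translate([473, 369, 428]) cube([78, 1270, 23]);
translate([630, 369, 428]) cube([78, 1270, 23]);
translate([787, 369, 428]) cube([78, 1270, 23]);
translate([944, 369, 428]) cube([78, 1270, 23]);
translate([1101, 369, 428]) cube([78, 1270, 23]);
translate([1258, 369, 428]) cube([78, 1270, 23]);
translate([1415, 369, 428]) cube([78, 1270, 23]);
translate([1572, 369, 428]) cube([78, 1270, 23]);
translate([1729, 369, 428]) cube([78, 1270, 23]);
translate([1886, 369, 428]) cube([78, 1270, 23]);


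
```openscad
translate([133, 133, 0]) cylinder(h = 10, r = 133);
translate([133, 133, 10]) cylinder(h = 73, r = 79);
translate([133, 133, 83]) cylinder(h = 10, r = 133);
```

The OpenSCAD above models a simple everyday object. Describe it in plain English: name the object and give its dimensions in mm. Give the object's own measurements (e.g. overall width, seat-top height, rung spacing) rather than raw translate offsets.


A spool: two coaxial disc flanges of radius 133 mm and thickness 10 mm, joined by a core cylinder of radius 79 mm and height 73 mm. The lower flange rests on z = 0 and the three cylinders share a vertical axis.


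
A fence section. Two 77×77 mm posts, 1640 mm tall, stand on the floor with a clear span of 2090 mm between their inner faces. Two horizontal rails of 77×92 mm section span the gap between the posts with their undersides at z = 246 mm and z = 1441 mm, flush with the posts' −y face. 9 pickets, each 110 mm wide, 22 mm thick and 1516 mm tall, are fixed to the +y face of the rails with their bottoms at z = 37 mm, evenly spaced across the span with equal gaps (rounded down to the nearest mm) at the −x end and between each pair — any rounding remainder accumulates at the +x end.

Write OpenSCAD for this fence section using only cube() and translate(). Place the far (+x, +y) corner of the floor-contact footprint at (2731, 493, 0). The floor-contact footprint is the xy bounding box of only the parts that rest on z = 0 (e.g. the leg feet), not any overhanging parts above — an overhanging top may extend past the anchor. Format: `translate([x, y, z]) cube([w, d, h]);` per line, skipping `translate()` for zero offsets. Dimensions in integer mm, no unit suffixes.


translate([487, 416, 0]) cube([77, 77, 1640]);
translate([2654, 416, 0]) cube([77, 77, 1640]);
translate([564, 416, 246]) cube([2090, 77, 92]);
translate([564, 416, 1441]) cube([2090, 77, 92]);
translate([674, 493, 37]) cube([110, 22, 1516]);
translate([894, 493, 37]) cube([110, 22, 1516]);
translate([1114, 493, 37]) cube([110, 22, 1516]);
translate([1334, 493, 37]) cube([110, 22, 1516]);
translate([1554, 493, 37]) cube([110, 22, 1516]);
translate([1774, 493, 37]) cube([110, 22, 1516]);
translate([1994, 493, 37]) cube([110, 22, 1516]);
translate([2214, 493, 37]) cube([110, 22, 1516]);
translate([2434, 493, 37]) cube([110, 22, 1516]);


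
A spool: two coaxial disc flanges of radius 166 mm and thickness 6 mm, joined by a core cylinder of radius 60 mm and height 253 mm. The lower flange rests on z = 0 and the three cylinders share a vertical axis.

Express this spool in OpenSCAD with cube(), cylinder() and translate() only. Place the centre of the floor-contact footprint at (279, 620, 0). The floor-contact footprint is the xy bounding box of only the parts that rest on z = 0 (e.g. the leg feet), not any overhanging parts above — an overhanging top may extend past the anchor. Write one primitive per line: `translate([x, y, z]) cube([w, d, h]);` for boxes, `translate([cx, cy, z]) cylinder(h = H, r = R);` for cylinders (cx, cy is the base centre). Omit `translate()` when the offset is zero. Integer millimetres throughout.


translate([279, 620, 0]) cylinder(h = 6, r = 166);
translate([279, 620, 6]) cylinder(h = 253, r = 60);
translate([279, 620, 259]) cylinder(h = 6, r = 166);


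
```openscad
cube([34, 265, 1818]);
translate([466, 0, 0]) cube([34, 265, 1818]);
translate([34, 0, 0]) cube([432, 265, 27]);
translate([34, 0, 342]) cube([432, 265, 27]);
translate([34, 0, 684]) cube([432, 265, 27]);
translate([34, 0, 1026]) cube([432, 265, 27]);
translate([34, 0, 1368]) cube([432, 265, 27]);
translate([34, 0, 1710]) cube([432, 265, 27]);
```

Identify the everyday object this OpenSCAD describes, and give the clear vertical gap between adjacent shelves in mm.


A bookshelf. The clear shelf gap is 315 mm.

Two tall side panels with 6 horizontal boards between them — a bookshelf. The first two shelf undersides are at z = 0 and z = 342; with shelf thickness 27, the clear gap is 342 − 0 − 27 = 315 mm.


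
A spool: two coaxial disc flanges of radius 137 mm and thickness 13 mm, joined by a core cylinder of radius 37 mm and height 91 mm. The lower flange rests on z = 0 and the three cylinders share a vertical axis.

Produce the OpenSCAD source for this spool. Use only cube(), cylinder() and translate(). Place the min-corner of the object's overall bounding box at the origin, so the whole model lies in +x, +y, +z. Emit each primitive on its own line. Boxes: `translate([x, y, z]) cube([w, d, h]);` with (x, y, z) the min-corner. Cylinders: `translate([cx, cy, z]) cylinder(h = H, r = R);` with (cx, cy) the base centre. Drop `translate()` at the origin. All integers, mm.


translate([137, 137, 0]) cylinder(h = 13, r = 137);
translate([137, 137, 13]) cylinder(h = 91, r = 37);
translate([137, 137, 104]) cylinder(h = 13, r = 137);


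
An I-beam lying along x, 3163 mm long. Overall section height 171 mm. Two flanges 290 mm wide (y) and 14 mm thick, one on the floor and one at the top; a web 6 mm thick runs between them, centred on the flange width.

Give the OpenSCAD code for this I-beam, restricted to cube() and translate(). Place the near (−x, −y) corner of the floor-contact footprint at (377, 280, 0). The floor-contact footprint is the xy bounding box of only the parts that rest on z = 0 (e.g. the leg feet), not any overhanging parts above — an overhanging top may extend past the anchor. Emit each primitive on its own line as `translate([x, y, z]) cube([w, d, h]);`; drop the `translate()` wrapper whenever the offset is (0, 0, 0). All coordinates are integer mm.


translate([377, 280, 0]) cube([3163, 290, 14]);
translate([377, 422, 14]) cube([3163, 6, 143]);
translate([377, 280, 157]) cube([3163, 290, 14]);


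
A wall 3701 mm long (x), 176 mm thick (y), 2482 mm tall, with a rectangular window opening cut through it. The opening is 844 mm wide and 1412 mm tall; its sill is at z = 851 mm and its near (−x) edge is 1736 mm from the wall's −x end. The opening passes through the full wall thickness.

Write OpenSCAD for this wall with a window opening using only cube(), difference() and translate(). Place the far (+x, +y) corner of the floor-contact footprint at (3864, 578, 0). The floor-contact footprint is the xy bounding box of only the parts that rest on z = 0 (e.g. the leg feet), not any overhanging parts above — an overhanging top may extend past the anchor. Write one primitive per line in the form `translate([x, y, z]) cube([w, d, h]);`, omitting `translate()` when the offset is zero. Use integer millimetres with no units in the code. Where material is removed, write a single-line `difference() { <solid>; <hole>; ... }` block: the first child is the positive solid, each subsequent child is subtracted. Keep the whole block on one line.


difference() { translate([163, 402, 0]) cube([3701, 176, 2482]); translate([1899, 402, 851]) cube([844, 176, 1412]); }


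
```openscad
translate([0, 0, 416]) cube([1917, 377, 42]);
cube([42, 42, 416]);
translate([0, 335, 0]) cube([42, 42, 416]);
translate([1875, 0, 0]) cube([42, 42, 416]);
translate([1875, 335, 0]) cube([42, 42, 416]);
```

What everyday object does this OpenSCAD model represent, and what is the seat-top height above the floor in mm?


A bench. The seat-top height is 458 mm.

A long slab on four corner posts — a bench. The slab sits at z = 416 with thickness 42, so the top is 416 + 42 = 458 mm.


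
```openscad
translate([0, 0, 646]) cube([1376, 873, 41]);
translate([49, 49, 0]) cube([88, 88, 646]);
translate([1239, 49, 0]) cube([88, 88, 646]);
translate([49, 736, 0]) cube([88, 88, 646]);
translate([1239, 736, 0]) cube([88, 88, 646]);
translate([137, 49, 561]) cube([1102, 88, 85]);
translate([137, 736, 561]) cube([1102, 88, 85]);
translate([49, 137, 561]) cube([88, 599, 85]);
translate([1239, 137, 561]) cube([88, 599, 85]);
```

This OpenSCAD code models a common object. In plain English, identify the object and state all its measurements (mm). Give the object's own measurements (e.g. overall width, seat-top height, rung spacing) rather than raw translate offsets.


A table: top 1376 mm (x) × 873 mm (y), 41 mm thick, upper face at z = 687 mm, on four 88×88 mm square legs, each inset 49 mm from the nearest pair of top edges from z = 0 to the bottom of the top. Four apron rails, 88 mm thick and 85 mm tall, run between adjacent legs with their top edges flush with the underside of the top and their outer faces flush with the legs' outer faces.


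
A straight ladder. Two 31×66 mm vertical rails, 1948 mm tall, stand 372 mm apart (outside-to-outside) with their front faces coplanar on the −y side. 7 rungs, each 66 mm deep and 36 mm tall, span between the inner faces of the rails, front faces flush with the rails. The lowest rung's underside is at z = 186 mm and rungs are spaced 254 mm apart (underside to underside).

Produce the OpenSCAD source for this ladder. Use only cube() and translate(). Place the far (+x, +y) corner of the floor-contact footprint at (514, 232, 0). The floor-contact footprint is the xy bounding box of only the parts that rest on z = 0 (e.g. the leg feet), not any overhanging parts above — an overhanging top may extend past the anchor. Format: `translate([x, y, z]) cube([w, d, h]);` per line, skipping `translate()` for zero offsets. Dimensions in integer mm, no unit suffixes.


translate([142, 166, 0]) cube([31, 66, 1948]);
translate([483, 166, 0]) cube([31, 66, 1948]);
translate([173, 166, 186]) cube([310, 66, 36]);
translate([173, 166, 440]) cube([310, 66, 36]);
translate([173, 166, 694]) cube([310, 66, 36]);
translate([173, 166, 948]) cube([310, 66, 36]);
translate([173, 166, 1202]) cube([310, 66, 36]);
translate([173, 166, 1456]) cube([310, 66, 36]);
translate([173, 166, 1710]) cube([310, 66, 36]);


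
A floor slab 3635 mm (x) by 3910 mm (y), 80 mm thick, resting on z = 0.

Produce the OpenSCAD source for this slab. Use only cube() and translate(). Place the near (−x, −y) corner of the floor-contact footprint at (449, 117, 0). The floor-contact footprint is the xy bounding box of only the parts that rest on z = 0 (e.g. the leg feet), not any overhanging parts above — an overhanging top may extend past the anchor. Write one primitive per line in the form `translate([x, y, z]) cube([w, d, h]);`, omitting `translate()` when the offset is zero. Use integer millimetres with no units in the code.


translate([449, 117, 0]) cube([3635, 3910, 80]);


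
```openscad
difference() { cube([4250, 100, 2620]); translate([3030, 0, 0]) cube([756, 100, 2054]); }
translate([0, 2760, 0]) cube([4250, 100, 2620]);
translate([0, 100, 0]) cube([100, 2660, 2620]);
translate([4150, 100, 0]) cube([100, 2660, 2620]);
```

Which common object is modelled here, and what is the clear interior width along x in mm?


A single room. The interior width is 4050 mm.

Four walls enclosing a rectangle with a door in the front wall — a room. Outside width 4250 minus two 100 mm walls gives 4050 mm.


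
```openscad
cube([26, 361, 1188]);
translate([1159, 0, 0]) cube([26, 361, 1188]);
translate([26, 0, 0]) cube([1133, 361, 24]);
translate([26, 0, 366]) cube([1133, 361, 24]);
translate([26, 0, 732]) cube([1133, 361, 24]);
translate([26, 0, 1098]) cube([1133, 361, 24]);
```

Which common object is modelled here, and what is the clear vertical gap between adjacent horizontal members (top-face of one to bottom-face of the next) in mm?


A bookshelf. The clear shelf gap is 342 mm.

Two tall side panels with 4 horizontal boards between them — a bookshelf. The first two shelf undersides are at z = 0 and z = 366; with shelf thickness 24, the clear gap is 366 − 0 − 24 = 342 mm.


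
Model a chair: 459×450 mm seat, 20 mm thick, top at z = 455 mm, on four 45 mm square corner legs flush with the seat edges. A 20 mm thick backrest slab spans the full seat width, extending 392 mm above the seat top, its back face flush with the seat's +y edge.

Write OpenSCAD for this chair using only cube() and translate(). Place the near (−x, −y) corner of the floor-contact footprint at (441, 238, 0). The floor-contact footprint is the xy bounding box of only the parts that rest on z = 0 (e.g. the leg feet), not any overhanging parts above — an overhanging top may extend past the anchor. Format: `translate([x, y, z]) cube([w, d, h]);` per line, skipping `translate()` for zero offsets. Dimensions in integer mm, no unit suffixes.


// leg_h = 455 - 20 = 435
translate([441, 238, 435]) cube([459, 450, 20]);
translate([441, 238, 0]) cube([45, 45, 435]);
translate([855, 238, 0]) cube([45, 45, 435]);
translate([441, 643, 0]) cube([45, 45, 435]);
translate([855, 643, 0]) cube([45, 45, 435]);
translate([441, 668, 455]) cube([459, 20, 392]);


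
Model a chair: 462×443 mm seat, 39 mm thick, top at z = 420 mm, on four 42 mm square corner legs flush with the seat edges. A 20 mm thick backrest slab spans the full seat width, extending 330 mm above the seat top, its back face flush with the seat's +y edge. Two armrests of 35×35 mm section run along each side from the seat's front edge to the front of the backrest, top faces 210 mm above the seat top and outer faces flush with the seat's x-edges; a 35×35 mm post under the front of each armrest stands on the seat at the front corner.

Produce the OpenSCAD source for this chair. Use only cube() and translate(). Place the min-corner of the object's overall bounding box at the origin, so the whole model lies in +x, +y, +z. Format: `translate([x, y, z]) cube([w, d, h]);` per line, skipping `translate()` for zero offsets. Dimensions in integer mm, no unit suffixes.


translate([0, 0, 381]) cube([462, 443, 39]);
cube([42, 42, 381]);
translate([420, 0, 0]) cube([42, 42, 381]);
translate([0, 401, 0]) cube([42, 42, 381]);
translate([420, 401, 0]) cube([42, 42, 381]);
translate([0, 423, 420]) cube([462, 20, 330]);
translate([0, 0, 595]) cube([35, 423, 35]);
translate([427, 0, 595]) cube([35, 423, 35]);
translate([0, 0, 420]) cube([35, 35, 175]);
translate([427, 0, 420]) cube([35, 35, 175]);


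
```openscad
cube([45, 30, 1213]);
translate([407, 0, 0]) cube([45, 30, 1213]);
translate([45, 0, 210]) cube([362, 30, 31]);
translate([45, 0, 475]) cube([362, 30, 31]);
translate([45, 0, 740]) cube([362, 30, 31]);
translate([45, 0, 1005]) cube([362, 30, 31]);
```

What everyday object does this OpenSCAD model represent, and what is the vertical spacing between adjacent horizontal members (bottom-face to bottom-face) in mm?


A ladder. The rung spacing is 265 mm.

Two tall 45×30 posts with 4 short bars between them — a ladder. Adjacent rungs sit at z = 210 and z = 475, so the spacing is 475 − 210 = 265 mm.


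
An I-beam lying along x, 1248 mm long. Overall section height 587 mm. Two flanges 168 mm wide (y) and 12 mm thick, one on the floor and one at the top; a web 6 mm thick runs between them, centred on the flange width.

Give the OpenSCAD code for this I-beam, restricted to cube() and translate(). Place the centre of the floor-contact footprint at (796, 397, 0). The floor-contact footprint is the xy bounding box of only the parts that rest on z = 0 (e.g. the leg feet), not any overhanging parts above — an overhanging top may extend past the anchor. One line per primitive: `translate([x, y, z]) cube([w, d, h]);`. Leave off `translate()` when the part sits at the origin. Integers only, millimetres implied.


translate([172, 313, 0]) cube([1248, 168, 12]);
translate([172, 394, 12]) cube([1248, 6, 563]);
translate([172, 313, 575]) cube([1248, 168, 12]);


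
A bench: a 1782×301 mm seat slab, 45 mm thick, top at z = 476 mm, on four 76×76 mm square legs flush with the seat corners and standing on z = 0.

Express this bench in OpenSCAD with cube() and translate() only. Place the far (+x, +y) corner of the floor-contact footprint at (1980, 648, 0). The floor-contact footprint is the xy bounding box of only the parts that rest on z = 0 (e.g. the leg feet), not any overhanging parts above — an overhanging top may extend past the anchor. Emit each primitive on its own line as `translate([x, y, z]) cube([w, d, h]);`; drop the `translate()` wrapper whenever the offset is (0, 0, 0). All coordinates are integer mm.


translate([198, 347, 431]) cube([1782, 301, 45]);
translate([198, 347, 0]) cube([76, 76, 431]);
translate([198, 572, 0]) cube([76, 76, 431]);
translate([1904, 347, 0]) cube([76, 76, 431]);
translate([1904, 572, 0]) cube([76, 76, 431]);


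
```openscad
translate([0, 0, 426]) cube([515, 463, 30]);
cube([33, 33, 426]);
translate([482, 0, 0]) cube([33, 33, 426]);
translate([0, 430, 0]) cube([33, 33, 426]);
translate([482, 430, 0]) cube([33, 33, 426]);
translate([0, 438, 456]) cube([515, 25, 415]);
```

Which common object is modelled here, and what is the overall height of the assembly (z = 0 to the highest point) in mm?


A chair. The overall height is 871 mm.

A slab on four corner posts with a tall panel at the back — a chair. The seat slab sits at z = 426 with thickness 30, and the 415 mm backrest starts at the seat top, so the overall height is 426 + 30 + 415 = 871 mm.


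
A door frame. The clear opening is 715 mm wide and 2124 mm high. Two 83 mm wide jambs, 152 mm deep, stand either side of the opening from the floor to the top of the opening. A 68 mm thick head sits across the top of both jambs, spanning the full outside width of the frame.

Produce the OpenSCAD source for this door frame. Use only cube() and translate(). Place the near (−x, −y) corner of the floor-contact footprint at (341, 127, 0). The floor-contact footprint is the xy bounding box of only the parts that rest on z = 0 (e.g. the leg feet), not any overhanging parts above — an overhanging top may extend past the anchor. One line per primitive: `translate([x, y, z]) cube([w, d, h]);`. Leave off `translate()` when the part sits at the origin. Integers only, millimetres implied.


translate([341, 127, 0]) cube([83, 152, 2124]);
translate([1139, 127, 0]) cube([83, 152, 2124]);
translate([341, 127, 2124]) cube([881, 152, 68]);


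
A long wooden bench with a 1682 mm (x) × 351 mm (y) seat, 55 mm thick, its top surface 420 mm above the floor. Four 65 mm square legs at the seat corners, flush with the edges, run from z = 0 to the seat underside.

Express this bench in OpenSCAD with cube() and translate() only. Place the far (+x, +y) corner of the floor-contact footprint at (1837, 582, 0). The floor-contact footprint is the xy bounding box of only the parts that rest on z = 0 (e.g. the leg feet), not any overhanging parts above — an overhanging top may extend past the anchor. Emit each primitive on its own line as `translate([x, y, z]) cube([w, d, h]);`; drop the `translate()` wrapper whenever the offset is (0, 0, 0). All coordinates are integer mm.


// leg_h = 420 − 55 = 365
translate([155, 231, 365]) cube([1682, 351, 55]);
translate([155, 231, 0]) cube([65, 65, 365]);
translate([155, 517, 0]) cube([65, 65, 365]);
translate([1772, 231, 0]) cube([65, 65, 365]);
translate([1772, 517, 0]) cube([65, 65, 365]);


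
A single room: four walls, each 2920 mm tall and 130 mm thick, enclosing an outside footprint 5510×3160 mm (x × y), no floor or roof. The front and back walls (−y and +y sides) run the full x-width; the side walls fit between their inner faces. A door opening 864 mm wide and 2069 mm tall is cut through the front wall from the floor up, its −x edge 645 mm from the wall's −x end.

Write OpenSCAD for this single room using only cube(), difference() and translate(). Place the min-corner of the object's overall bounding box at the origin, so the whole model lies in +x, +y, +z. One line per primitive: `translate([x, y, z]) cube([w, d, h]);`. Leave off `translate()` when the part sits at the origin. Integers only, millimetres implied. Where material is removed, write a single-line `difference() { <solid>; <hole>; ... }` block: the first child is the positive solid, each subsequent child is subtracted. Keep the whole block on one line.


difference() { cube([5510, 130, 2920]); translate([645, 0, 0]) cube([864, 130, 2069]); }
translate([0, 3030, 0]) cube([5510, 130, 2920]);
translate([0, 130, 0]) cube([130, 2900, 2920]);
translate([5380, 130, 0]) cube([130, 2900, 2920]);


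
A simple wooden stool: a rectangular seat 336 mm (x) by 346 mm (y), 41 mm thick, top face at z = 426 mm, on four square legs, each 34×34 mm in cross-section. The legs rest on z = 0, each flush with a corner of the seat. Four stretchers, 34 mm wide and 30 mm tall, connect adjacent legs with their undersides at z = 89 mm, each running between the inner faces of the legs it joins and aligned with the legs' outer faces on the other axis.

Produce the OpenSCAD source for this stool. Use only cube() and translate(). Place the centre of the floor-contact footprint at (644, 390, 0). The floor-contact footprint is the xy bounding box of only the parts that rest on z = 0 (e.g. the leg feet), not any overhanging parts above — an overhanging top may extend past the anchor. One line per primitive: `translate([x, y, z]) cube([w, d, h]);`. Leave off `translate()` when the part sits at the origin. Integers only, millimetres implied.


translate([476, 217, 385]) cube([336, 346, 41]);
translate([476, 217, 0]) cube([34, 34, 385]);
translate([778, 217, 0]) cube([34, 34, 385]);
translate([476, 529, 0]) cube([34, 34, 385]);
translate([778, 529, 0]) cube([34, 34, 385]);
translate([510, 217, 89]) cube([268, 34, 30]);
translate([510, 529, 89]) cube([268, 34, 30]);
translate([476, 251, 89]) cube([34, 278, 30]);
translate([778, 251, 89]) cube([34, 278, 30]);


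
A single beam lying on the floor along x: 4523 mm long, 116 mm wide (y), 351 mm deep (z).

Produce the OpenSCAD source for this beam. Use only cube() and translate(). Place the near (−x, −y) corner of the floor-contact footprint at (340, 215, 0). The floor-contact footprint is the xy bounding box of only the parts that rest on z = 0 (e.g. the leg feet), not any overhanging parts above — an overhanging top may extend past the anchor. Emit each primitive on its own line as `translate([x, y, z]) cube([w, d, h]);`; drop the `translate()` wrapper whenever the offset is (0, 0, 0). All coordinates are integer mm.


translate([340, 215, 0]) cube([4523, 116, 351]);


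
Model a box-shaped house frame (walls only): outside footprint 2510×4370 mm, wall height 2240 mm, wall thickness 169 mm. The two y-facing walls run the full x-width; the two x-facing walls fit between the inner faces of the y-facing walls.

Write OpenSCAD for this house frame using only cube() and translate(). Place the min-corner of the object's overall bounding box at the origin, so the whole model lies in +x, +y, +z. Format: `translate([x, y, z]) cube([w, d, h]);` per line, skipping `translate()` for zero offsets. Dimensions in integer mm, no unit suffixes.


cube([2510, 169, 2240]);
translate([0, 4201, 0]) cube([2510, 169, 2240]);
translate([0, 169, 0]) cube([169, 4032, 2240]);
translate([2341, 169, 0]) cube([169, 4032, 2240]);


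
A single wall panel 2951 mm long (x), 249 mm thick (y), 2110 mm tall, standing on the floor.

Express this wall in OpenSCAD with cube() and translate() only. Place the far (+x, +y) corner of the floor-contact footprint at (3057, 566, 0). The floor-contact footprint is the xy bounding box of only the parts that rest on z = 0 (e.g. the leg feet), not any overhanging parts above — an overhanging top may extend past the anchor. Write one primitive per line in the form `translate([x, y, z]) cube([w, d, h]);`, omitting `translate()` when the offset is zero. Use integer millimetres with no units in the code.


translate([106, 317, 0]) cube([2951, 249, 2110]);


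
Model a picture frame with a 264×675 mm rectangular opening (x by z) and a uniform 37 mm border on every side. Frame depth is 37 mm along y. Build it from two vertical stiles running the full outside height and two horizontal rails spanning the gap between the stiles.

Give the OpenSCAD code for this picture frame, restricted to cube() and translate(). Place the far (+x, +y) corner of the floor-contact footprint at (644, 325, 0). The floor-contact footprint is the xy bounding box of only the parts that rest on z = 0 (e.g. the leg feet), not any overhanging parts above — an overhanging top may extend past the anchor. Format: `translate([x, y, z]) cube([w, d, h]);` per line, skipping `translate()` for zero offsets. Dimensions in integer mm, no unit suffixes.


translate([306, 288, 0]) cube([37, 37, 749]);
translate([607, 288, 0]) cube([37, 37, 749]);
translate([343, 288, 0]) cube([264, 37, 37]);
translate([343, 288, 712]) cube([264, 37, 37]);


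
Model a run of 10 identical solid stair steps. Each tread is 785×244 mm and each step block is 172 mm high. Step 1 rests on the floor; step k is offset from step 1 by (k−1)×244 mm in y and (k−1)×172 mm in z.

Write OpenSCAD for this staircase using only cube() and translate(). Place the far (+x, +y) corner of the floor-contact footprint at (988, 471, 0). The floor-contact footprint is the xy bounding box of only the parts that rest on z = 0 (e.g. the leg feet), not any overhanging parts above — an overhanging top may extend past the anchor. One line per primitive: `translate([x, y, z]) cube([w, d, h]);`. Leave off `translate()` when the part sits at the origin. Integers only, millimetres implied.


translate([203, 227, 0]) cube([785, 244, 172]);
translate([203, 471, 172]) cube([785, 244, 172]);
translate([203, 715, 344]) cube([785, 244, 172]);
translate([203, 959, 516]) cube([785, 244, 172]);
translate([203, 1203, 688]) cube([785, 244, 172]);
translate([203, 1447, 860]) cube([785, 244, 172]);
translate([203, 1691, 1032]) cube([785, 244, 172]);
translate([203, 1935, 1204]) cube([785, 244, 172]);
translate([203, 2179, 1376]) cube([785, 244, 172]);
translate([203, 2423, 1548]) cube([785, 244, 172]);


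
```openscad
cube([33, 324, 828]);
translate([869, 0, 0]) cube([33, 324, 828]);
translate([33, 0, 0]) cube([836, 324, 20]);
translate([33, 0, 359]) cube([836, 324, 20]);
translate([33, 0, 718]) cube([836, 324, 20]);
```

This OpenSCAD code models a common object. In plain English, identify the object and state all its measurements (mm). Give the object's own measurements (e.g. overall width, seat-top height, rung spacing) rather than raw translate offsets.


An open bookshelf. Two side panels, each 33 mm thick, 324 mm deep and 828 mm tall, stand 902 mm apart (outside-to-outside). Between them sit 3 shelves, each 20 mm thick and 324 mm deep, spanning the full gap between the sides. The bottom shelf rests on the floor (its underside at z = 0) and the clear gap between one shelf's top and the next shelf's underside is 339 mm.


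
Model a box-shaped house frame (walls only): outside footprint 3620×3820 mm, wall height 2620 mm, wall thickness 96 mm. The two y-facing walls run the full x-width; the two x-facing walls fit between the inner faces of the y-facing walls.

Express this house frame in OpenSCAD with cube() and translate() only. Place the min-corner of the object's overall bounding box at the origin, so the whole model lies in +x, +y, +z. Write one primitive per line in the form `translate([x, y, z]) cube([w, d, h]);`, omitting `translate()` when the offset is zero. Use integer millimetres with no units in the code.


cube([3620, 96, 2620]);
translate([0, 3724, 0]) cube([3620, 96, 2620]);
translate([0, 96, 0]) cube([96, 3628, 2620]);
translate([3524, 96, 0]) cube([96, 3628, 2620]);


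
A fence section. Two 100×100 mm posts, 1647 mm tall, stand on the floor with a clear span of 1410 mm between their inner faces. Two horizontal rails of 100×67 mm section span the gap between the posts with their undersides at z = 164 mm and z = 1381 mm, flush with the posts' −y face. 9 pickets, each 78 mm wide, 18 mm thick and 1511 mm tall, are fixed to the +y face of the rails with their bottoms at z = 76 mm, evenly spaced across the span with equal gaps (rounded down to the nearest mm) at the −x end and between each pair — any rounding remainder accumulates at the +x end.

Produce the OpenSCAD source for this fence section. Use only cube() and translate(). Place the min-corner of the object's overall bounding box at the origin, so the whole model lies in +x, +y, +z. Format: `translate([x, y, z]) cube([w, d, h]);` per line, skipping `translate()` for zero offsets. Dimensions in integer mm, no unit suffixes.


cube([100, 100, 1647]);
translate([1510, 0, 0]) cube([100, 100, 1647]);
translate([100, 0, 164]) cube([1410, 100, 67]);
translate([100, 0, 1381]) cube([1410, 100, 67]);
translate([170, 100, 76]) cube([78, 18, 1511]);
translate([318, 100, 76]) cube([78, 18, 1511]);
translate([466, 100, 76]) cube([78, 18, 1511]);
translate([614, 100, 76]) cube([78, 18, 1511]);
translate([762, 100, 76]) cube([78, 18, 1511]);
translate([910, 100, 76]) cube([78, 18, 1511]);
translate([1058, 100, 76]) cube([78, 18, 1511]);
translate([1206, 100, 76]) cube([78, 18, 1511]);
translate([1354, 100, 76]) cube([78, 18, 1511]);


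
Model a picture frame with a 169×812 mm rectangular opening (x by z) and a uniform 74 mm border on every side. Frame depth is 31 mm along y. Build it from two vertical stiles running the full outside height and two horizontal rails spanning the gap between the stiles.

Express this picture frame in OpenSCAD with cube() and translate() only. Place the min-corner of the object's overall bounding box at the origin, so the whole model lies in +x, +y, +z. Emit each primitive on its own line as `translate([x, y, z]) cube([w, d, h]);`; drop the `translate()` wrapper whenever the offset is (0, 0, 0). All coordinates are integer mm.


cube([74, 31, 960]);
translate([243, 0, 0]) cube([74, 31, 960]);
translate([74, 0, 0]) cube([169, 31, 74]);
translate([74, 0, 886]) cube([169, 31, 74]);


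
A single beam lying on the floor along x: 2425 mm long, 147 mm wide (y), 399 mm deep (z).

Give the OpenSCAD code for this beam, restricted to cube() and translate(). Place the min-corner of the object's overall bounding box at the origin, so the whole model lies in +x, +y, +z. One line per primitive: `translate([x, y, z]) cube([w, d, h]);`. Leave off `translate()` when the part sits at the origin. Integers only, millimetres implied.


cube([2425, 147, 399]);


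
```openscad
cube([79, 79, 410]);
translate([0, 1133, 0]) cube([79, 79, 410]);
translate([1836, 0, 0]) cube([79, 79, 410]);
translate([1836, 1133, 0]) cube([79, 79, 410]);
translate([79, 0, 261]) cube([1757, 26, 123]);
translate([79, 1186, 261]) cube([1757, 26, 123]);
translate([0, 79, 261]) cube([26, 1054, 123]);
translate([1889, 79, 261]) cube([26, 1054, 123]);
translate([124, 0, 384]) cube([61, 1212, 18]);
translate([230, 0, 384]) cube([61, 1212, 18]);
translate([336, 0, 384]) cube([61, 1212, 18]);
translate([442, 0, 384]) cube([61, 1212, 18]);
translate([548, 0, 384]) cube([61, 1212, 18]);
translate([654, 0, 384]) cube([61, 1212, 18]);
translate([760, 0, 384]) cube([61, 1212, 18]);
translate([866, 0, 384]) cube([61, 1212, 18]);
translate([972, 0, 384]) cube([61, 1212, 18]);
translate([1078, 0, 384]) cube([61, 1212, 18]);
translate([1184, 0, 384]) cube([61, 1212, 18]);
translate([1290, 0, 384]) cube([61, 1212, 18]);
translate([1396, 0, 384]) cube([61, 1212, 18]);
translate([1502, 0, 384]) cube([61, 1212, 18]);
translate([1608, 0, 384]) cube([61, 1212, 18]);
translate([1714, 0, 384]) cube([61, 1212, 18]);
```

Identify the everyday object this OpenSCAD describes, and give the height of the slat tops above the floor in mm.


A bed frame. The slat-top height is 402 mm.

Four posts, four rails, and a row of slats — a bed frame. Slats sit on the rails at z = 261 + 123 = 384; with slat thickness 18, the top is 402 mm.


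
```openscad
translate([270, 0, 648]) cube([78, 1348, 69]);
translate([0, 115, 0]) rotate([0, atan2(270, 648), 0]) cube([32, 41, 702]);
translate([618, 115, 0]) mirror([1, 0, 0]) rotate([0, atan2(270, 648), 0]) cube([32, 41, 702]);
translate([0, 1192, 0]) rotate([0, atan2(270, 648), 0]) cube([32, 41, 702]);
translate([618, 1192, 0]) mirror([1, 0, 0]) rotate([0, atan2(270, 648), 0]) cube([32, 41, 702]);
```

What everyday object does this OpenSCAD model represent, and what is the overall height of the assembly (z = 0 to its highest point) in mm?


A sawhorse. The overall height is 717 mm.

A beam across two mirrored pairs of raked legs — a sawhorse. The beam's underside is at z = 648 (matching the legs' vertical rise in atan2(270, 648)) and the beam is 69 mm tall, so its top is at 648 + 69 = 717 mm. The raked legs top out at the beam's underside, so that is the highest point.


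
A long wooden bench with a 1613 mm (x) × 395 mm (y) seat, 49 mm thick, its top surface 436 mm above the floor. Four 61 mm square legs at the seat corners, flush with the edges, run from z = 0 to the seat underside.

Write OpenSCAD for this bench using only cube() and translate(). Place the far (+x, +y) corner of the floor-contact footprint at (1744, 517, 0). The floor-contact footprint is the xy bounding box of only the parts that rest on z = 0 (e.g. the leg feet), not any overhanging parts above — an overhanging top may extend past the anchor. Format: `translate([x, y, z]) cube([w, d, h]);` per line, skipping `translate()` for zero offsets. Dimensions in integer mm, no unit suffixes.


translate([131, 122, 387]) cube([1613, 395, 49]);
translate([131, 122, 0]) cube([61, 61, 387]);
translate([131, 456, 0]) cube([61, 61, 387]);
translate([1683, 122, 0]) cube([61, 61, 387]);
translate([1683, 456, 0]) cube([61, 61, 387]);


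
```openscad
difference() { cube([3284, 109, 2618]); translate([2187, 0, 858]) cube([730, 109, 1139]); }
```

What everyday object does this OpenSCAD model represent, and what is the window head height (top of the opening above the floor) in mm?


A wall with a window opening. The window head height is 1997 mm.

A wall with a rectangular opening subtracted — a window. Sill at z = 858, opening 1139 mm tall, so the head is at 858 + 1139 = 1997 mm.


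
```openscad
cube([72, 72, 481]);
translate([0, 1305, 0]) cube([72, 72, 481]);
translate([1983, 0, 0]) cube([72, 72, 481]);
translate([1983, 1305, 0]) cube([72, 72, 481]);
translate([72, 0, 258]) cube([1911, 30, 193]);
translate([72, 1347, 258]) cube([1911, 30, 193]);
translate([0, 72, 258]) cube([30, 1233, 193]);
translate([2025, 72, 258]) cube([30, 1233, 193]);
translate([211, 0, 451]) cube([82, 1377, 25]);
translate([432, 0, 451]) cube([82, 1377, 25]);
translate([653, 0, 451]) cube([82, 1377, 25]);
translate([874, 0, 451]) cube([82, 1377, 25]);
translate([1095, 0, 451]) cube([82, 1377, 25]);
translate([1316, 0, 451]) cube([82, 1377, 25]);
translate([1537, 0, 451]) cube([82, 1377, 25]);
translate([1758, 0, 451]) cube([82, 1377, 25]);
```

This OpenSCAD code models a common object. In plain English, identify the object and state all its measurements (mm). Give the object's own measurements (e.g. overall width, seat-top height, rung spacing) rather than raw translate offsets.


A bed frame 2055 mm long (x) by 1377 mm wide (y). Four 72×72 mm corner posts, 481 mm tall, at the corners of the footprint. Four rails of 30 mm thickness and 193 mm height run between adjacent posts with their undersides at z = 258 mm, their outer faces flush with the outside of the frame (the two x-running rails run between the posts' inner faces; the two y-running rails run between the posts' inner faces). 8 slats, each 82 mm wide (x) and 25 mm thick, lie across the top of the two x-running rails, running the full 1377 mm width of the frame in y; along x they sit between the end posts with a 139 mm gap after the −x posts and between neighbouring slats, leaving 143 mm before the +x posts.


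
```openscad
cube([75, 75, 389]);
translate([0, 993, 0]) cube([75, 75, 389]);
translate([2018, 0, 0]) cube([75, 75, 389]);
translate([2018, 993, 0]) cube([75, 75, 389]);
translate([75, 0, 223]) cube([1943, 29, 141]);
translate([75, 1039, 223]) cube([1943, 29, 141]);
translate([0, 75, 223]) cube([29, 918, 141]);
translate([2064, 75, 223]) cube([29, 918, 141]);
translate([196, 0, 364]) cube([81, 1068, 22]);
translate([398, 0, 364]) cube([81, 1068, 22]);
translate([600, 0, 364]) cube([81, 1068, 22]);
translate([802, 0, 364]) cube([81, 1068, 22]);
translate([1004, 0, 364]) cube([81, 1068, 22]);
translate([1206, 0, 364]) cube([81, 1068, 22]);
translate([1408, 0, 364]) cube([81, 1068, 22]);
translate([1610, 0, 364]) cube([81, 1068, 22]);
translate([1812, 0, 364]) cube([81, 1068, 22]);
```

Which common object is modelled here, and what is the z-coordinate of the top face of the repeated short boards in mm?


A bed frame. The slat-top height is 386 mm.

Four posts, four rails, and a row of slats — a bed frame. Slats sit on the rails at z = 223 + 141 = 364; with slat thickness 22, the top is 386 mm.
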